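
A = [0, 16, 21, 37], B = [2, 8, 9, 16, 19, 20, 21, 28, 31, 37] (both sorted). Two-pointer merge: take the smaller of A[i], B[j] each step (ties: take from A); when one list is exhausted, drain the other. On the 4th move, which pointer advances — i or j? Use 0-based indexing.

j

i=0 j=0: A[i]=0<=B[j]=2 take 0, i++
i=1 j=0: A[i]=16>B[j]=2 take 2, j++
i=1 j=1: A[i]=16>B[j]=8 take 8, j++
i=1 j=2: A[i]=16>B[j]=9 take 9, j++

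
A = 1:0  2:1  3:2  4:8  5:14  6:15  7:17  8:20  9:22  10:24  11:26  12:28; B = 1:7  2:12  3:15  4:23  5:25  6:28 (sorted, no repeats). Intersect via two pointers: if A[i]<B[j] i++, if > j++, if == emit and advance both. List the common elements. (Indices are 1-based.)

intersection = [15, 28]

[i=1,j=1] 0<7 → i++
[i=2,j=1] 1<7 → i++
[i=3,j=1] 2<7 → i++
[i=4,j=1] 8>7 → j++
[i=4,j=2] 8<12 → i++
[i=5,j=2] 14>12 → j++
[i=5,j=3] 14<15 → i++
[i=6,j=3] 15==15 emit → i++,j++
[i=7,j=4] 17<23 → i++
[i=8,j=4] 20<23 → i++
[i=9,j=4] 22<23 → i++
[i=10,j=4] 24>23 → j++
[i=10,j=5] 24<25 → i++
[i=11,j=5] 26>25 → j++
[i=11,j=6] 26<28 → i++
[i=12,j=6] 28==28 emit → i++,j++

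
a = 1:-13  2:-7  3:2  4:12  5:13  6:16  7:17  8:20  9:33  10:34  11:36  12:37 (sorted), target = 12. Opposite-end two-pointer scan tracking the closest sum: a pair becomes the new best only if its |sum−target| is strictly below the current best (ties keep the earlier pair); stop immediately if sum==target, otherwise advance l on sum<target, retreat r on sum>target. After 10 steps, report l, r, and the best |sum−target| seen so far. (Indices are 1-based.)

l=3, r=4, best |Δ|=1

l=1 r=12: -13+37=24 d=12 *, r--
l=1 r=11: -13+36=23 d=11 *, r--
l=1 r=10: -13+34=21 d=9 *, r--
l=1 r=9: -13+33=20 d=8 *, r--
l=1 r=8: -13+20=7 d=5 *, l++
l=2 r=8: -7+20=13 d=1 *, r--
l=2 r=7: -7+17=10 d=2, l++
l=3 r=7: 2+17=19 d=7, r--
l=3 r=6: 2+16=18 d=6, r--
l=3 r=5: 2+13=15 d=3, r--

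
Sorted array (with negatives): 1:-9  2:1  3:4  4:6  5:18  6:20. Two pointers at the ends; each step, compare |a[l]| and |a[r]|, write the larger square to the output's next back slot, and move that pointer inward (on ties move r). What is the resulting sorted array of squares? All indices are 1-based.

[1,6] |-9|<=|20| out[6]=400 → r--
[1,5] |-9|<=|18| out[5]=324 → r--
[1,4] |-9|>|6| out[4]=81 → l++
[2,4] |1|<=|6| out[3]=36 → r--
[2,3] |1|<=|4| out[2]=16 → r--
[2,2] |1|<=|1| out[1]=1 → r--

[1, 16, 36, 81, 324, 400]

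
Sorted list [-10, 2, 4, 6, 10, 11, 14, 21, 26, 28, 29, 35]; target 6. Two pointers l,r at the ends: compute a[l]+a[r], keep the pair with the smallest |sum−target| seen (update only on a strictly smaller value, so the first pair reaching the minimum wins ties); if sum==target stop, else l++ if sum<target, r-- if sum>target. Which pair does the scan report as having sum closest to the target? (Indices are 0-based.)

pair (2, 4) with sum 6 (|Δ|=0)

l=0 r=11: -10+35=25 d=19 *, r--
l=0 r=10: -10+29=19 d=13 *, r--
l=0 r=9: -10+28=18 d=12 *, r--
l=0 r=8: -10+26=16 d=10 *, r--
l=0 r=7: -10+21=11 d=5 *, r--
l=0 r=6: -10+14=4 d=2 *, l++
l=1 r=6: 2+14=16 d=10, r--
l=1 r=5: 2+11=13 d=7, r--
l=1 r=4: 2+10=12 d=6, r--
l=1 r=3: 2+6=8 d=2, r--
l=1 r=2: 2+4=6 d=0 *, stop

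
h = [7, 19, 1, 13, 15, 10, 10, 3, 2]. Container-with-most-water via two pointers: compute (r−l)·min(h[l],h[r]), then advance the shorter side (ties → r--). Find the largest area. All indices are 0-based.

l=0 r=8: min(7,2)*8=16 best=16 *, r--
l=0 r=7: min(7,3)*7=21 best=21 *, r--
l=0 r=6: min(7,10)*6=42 best=42 *, l++
l=1 r=6: min(19,10)*5=50 best=50 *, r--
l=1 r=5: min(19,10)*4=40 best=50, r--
l=1 r=4: min(19,15)*3=45 best=50, r--
l=1 r=3: min(19,13)*2=26 best=50, r--
l=1 r=2: min(19,1)*1=1 best=50, r--

max area = 50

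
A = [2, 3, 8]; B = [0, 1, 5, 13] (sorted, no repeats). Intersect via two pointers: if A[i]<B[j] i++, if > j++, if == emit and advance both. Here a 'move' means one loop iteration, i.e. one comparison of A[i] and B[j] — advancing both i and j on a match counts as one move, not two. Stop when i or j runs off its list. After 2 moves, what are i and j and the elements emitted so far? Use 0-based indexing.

i=0, j=2, emitted=[]

[i=0,j=0] 2>0 → j++
[i=0,j=1] 2>1 → j++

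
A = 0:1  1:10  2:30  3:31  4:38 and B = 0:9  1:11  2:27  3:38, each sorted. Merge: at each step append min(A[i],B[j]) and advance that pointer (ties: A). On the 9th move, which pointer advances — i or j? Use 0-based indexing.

[i=0,j=0] A[i]=1<=B[j]=9 take 1 → i++
[i=1,j=0] A[i]=10>B[j]=9 take 9 → j++
[i=1,j=1] A[i]=10<=B[j]=11 take 10 → i++
[i=2,j=1] A[i]=30>B[j]=11 take 11 → j++
[i=2,j=2] A[i]=30>B[j]=27 take 27 → j++
[i=2,j=3] A[i]=30<=B[j]=38 take 30 → i++
[i=3,j=3] A[i]=31<=B[j]=38 take 31 → i++
[i=4,j=3] A[i]=38<=B[j]=38 take 38 → i++
[i=5,j=3] A done, take B[j]=38 → j++

j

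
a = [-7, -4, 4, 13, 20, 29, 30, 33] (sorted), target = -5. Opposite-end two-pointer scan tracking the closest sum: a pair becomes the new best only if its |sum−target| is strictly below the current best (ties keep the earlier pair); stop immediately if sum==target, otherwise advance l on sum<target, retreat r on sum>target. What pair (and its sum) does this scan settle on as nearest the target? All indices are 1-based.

[1,8] -7+33=26 d=31 * → r--
[1,7] -7+30=23 d=28 * → r--
[1,6] -7+29=22 d=27 * → r--
[1,5] -7+20=13 d=18 * → r--
[1,4] -7+13=6 d=11 * → r--
[1,3] -7+4=-3 d=2 * → r--
[1,2] -7+-4=-11 d=6 → l++

pair (-7, 4) with sum -3 (|Δ|=2)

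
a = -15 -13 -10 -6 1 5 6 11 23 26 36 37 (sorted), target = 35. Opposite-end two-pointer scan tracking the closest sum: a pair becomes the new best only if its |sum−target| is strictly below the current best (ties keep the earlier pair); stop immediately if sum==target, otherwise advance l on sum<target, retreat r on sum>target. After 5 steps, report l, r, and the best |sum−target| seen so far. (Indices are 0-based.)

l=4, r=10, best |Δ|=3

l=0 r=11: -15+37=22 d=13 *, l++
l=1 r=11: -13+37=24 d=11 *, l++
l=2 r=11: -10+37=27 d=8 *, l++
l=3 r=11: -6+37=31 d=4 *, l++
l=4 r=11: 1+37=38 d=3 *, r--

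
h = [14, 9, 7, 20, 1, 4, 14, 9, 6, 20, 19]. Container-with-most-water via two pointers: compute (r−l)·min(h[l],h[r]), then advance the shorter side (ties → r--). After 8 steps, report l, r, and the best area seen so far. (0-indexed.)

[0,10] min(14,19)*10=140 best=140 * → l++
[1,10] min(9,19)*9=81 best=140 → l++
[2,10] min(7,19)*8=56 best=140 → l++
[3,10] min(20,19)*7=133 best=140 → r--
[3,9] min(20,20)*6=120 best=140 → r--
[3,8] min(20,6)*5=30 best=140 → r--
[3,7] min(20,9)*4=36 best=140 → r--
[3,6] min(20,14)*3=42 best=140 → r--

l=3, r=5, best area=140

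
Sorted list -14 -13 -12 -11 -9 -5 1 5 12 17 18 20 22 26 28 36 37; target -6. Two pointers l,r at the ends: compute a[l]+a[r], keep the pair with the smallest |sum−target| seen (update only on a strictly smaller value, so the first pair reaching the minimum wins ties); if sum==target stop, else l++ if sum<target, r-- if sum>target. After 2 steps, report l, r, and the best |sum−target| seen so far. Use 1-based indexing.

[1,17] -14+37=23 d=29 * → r--
[1,16] -14+36=22 d=28 * → r--

l=1, r=15, best |Δ|=28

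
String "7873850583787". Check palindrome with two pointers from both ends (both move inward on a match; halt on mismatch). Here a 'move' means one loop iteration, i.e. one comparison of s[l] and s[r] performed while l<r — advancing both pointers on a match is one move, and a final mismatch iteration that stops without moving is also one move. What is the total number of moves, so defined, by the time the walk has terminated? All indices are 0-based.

l=0 r=12: '7'=='7', l++,r--
l=1 r=11: '8'=='8', l++,r--
l=2 r=10: '7'=='7', l++,r--
l=3 r=9: '3'=='3', l++,r--
l=4 r=8: '8'=='8', l++,r--
l=5 r=7: '5'=='5', l++,r--

6 moves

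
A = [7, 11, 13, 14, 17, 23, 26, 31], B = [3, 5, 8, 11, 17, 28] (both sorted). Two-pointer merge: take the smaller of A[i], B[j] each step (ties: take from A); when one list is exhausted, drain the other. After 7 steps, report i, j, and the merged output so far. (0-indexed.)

i=3, j=4, merged so far=[3, 5, 7, 8, 11, 11, 13]

[i=0,j=0] A[i]=7>B[j]=3 take 3 → j++
[i=0,j=1] A[i]=7>B[j]=5 take 5 → j++
[i=0,j=2] A[i]=7<=B[j]=8 take 7 → i++
[i=1,j=2] A[i]=11>B[j]=8 take 8 → j++
[i=1,j=3] A[i]=11<=B[j]=11 take 11 → i++
[i=2,j=3] A[i]=13>B[j]=11 take 11 → j++
[i=2,j=4] A[i]=13<=B[j]=17 take 13 → i++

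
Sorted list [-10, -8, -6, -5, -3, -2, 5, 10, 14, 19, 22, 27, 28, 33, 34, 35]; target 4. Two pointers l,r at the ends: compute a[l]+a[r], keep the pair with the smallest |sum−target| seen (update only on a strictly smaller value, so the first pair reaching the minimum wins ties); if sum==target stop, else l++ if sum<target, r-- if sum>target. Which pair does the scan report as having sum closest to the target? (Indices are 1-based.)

pair (-10, 14) with sum 4 (|Δ|=0)

[1,16] -10+35=25 d=21 * → r--
[1,15] -10+34=24 d=20 * → r--
[1,14] -10+33=23 d=19 * → r--
[1,13] -10+28=18 d=14 * → r--
[1,12] -10+27=17 d=13 * → r--
[1,11] -10+22=12 d=8 * → r--
[1,10] -10+19=9 d=5 * → r--
[1,9] -10+14=4 d=0 * → stop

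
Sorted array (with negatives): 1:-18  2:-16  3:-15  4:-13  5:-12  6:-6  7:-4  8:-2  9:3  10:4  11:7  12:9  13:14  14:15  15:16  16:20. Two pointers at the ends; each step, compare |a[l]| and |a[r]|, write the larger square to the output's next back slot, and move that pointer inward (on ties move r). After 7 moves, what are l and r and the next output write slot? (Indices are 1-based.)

[1,16] |-18|<=|20| out[16]=400 → r--
[1,15] |-18|>|16| out[15]=324 → l++
[2,15] |-16|<=|16| out[14]=256 → r--
[2,14] |-16|>|15| out[13]=256 → l++
[3,14] |-15|<=|15| out[12]=225 → r--
[3,13] |-15|>|14| out[11]=225 → l++
[4,13] |-13|<=|14| out[10]=196 → r--

l=4, r=12, next write slot=9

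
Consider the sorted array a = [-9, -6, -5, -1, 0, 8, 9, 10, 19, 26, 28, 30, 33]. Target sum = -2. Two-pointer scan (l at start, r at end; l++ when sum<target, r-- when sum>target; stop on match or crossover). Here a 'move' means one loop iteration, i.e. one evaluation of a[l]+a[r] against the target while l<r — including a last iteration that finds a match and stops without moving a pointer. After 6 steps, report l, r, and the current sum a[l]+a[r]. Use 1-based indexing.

l=1, r=7, sum=0

l=1 r=13: -9+33=24 >-2, r--
l=1 r=12: -9+30=21 >-2, r--
l=1 r=11: -9+28=19 >-2, r--
l=1 r=10: -9+26=17 >-2, r--
l=1 r=9: -9+19=10 >-2, r--
l=1 r=8: -9+10=1 >-2, r--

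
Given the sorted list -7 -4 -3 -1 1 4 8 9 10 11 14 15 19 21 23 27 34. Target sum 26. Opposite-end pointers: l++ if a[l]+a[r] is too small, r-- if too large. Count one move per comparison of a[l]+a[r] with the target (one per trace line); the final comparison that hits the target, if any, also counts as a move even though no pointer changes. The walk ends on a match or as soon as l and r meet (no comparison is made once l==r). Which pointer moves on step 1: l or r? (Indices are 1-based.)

r

l=1 r=17: -7+34=27 >26, r--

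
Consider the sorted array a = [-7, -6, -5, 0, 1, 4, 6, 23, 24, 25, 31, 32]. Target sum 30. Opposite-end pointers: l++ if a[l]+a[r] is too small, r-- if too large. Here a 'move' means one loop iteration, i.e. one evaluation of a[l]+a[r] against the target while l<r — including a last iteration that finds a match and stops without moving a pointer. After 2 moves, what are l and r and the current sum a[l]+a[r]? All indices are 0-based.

l=2, r=11, sum=27

[0,11] -7+32=25 <30 → l++
[1,11] -6+32=26 <30 → l++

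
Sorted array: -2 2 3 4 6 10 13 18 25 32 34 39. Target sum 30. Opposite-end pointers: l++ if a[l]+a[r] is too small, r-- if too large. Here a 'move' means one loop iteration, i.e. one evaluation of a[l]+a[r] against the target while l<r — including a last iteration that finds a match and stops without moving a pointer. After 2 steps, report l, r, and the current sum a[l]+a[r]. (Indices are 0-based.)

l=0, r=9, sum=30

[0,11] -2+39=37 >30 → r--
[0,10] -2+34=32 >30 → r--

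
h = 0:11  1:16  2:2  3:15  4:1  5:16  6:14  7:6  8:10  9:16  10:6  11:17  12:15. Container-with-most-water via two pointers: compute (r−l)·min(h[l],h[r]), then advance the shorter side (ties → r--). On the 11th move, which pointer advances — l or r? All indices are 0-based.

l=0 r=12: min(11,15)*12=132 best=132 *, l++
l=1 r=12: min(16,15)*11=165 best=165 *, r--
l=1 r=11: min(16,17)*10=160 best=165, l++
l=2 r=11: min(2,17)*9=18 best=165, l++
l=3 r=11: min(15,17)*8=120 best=165, l++
l=4 r=11: min(1,17)*7=7 best=165, l++
l=5 r=11: min(16,17)*6=96 best=165, l++
l=6 r=11: min(14,17)*5=70 best=165, l++
l=7 r=11: min(6,17)*4=24 best=165, l++
l=8 r=11: min(10,17)*3=30 best=165, l++
l=9 r=11: min(16,17)*2=32 best=165, l++

l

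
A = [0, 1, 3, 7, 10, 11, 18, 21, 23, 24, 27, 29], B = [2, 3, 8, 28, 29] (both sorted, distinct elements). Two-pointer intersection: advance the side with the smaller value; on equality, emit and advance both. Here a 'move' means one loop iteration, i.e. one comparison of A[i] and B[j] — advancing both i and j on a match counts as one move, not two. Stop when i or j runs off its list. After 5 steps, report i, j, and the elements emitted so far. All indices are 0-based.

[i=0,j=0] 0<2 → i++
[i=1,j=0] 1<2 → i++
[i=2,j=0] 3>2 → j++
[i=2,j=1] 3==3 emit → i++,j++
[i=3,j=2] 7<8 → i++

i=4, j=2, emitted=[3]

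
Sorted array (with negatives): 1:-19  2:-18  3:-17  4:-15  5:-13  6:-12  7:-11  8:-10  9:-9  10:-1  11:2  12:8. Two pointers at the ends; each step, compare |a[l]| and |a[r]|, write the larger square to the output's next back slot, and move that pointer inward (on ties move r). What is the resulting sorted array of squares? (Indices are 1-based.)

[1, 4, 64, 81, 100, 121, 144, 169, 225, 289, 324, 361]

l=1 r=12: |-19|>|8| out[12]=361, l++
l=2 r=12: |-18|>|8| out[11]=324, l++
l=3 r=12: |-17|>|8| out[10]=289, l++
l=4 r=12: |-15|>|8| out[9]=225, l++
l=5 r=12: |-13|>|8| out[8]=169, l++
l=6 r=12: |-12|>|8| out[7]=144, l++
l=7 r=12: |-11|>|8| out[6]=121, l++
l=8 r=12: |-10|>|8| out[5]=100, l++
l=9 r=12: |-9|>|8| out[4]=81, l++
l=10 r=12: |-1|<=|8| out[3]=64, r--
l=10 r=11: |-1|<=|2| out[2]=4, r--
l=10 r=10: |-1|<=|-1| out[1]=1, r--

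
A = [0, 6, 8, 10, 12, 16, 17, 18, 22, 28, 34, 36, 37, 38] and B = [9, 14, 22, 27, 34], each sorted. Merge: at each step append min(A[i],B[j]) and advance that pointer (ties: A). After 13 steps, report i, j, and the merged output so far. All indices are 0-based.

[i=0,j=0] A[i]=0<=B[j]=9 take 0 → i++
[i=1,j=0] A[i]=6<=B[j]=9 take 6 → i++
[i=2,j=0] A[i]=8<=B[j]=9 take 8 → i++
[i=3,j=0] A[i]=10>B[j]=9 take 9 → j++
[i=3,j=1] A[i]=10<=B[j]=14 take 10 → i++
[i=4,j=1] A[i]=12<=B[j]=14 take 12 → i++
[i=5,j=1] A[i]=16>B[j]=14 take 14 → j++
[i=5,j=2] A[i]=16<=B[j]=22 take 16 → i++
[i=6,j=2] A[i]=17<=B[j]=22 take 17 → i++
[i=7,j=2] A[i]=18<=B[j]=22 take 18 → i++
[i=8,j=2] A[i]=22<=B[j]=22 take 22 → i++
[i=9,j=2] A[i]=28>B[j]=22 take 22 → j++
[i=9,j=3] A[i]=28>B[j]=27 take 27 → j++

i=9, j=4, merged so far=[0, 6, 8, 9, 10, 12, 14, 16, 17, 18, 22, 22, 27]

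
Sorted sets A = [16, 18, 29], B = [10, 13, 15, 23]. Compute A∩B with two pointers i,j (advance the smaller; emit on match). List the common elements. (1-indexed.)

i=1 j=1: 16>10, j++
i=1 j=2: 16>13, j++
i=1 j=3: 16>15, j++
i=1 j=4: 16<23, i++
i=2 j=4: 18<23, i++
i=3 j=4: 29>23, j++

intersection = []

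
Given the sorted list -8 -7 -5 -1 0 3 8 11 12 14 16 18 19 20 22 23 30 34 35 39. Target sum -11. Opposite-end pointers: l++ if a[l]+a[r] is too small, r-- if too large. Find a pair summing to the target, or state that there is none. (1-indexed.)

l=1 r=20: -8+39=31 >-11, r--
l=1 r=19: -8+35=27 >-11, r--
l=1 r=18: -8+34=26 >-11, r--
l=1 r=17: -8+30=22 >-11, r--
l=1 r=16: -8+23=15 >-11, r--
l=1 r=15: -8+22=14 >-11, r--
l=1 r=14: -8+20=12 >-11, r--
l=1 r=13: -8+19=11 >-11, r--
l=1 r=12: -8+18=10 >-11, r--
l=1 r=11: -8+16=8 >-11, r--
l=1 r=10: -8+14=6 >-11, r--
l=1 r=9: -8+12=4 >-11, r--
l=1 r=8: -8+11=3 >-11, r--
l=1 r=7: -8+8=0 >-11, r--
l=1 r=6: -8+3=-5 >-11, r--
l=1 r=5: -8+0=-8 >-11, r--
l=1 r=4: -8+-1=-9 >-11, r--
l=1 r=3: -8+-5=-13 <-11, l++
l=2 r=3: -7+-5=-12 <-11, l++

no pair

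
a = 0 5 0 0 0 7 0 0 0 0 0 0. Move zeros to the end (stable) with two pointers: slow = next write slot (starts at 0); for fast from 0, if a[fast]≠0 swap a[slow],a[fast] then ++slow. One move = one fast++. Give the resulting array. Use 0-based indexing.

[5, 7, 0, 0, 0, 0, 0, 0, 0, 0, 0, 0]

slow=0 fast=0: a[fast]=0, fast++
slow=0 fast=1: a[fast]=5≠0 swap→a[0]=5, slow++,fast++
slow=1 fast=2: a[fast]=0, fast++
slow=1 fast=3: a[fast]=0, fast++
slow=1 fast=4: a[fast]=0, fast++
slow=1 fast=5: a[fast]=7≠0 swap→a[1]=7, slow++,fast++
slow=2 fast=6: a[fast]=0, fast++
slow=2 fast=7: a[fast]=0, fast++
slow=2 fast=8: a[fast]=0, fast++
slow=2 fast=9: a[fast]=0, fast++
slow=2 fast=10: a[fast]=0, fast++
slow=2 fast=11: a[fast]=0, fast++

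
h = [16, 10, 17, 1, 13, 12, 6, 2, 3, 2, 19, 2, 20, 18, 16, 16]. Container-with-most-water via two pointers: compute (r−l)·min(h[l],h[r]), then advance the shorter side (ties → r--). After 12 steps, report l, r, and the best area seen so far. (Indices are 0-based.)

[0,15] min(16,16)*15=240 best=240 * → r--
[0,14] min(16,16)*14=224 best=240 → r--
[0,13] min(16,18)*13=208 best=240 → l++
[1,13] min(10,18)*12=120 best=240 → l++
[2,13] min(17,18)*11=187 best=240 → l++
[3,13] min(1,18)*10=10 best=240 → l++
[4,13] min(13,18)*9=117 best=240 → l++
[5,13] min(12,18)*8=96 best=240 → l++
[6,13] min(6,18)*7=42 best=240 → l++
[7,13] min(2,18)*6=12 best=240 → l++
[8,13] min(3,18)*5=15 best=240 → l++
[9,13] min(2,18)*4=8 best=240 → l++

l=10, r=13, best area=240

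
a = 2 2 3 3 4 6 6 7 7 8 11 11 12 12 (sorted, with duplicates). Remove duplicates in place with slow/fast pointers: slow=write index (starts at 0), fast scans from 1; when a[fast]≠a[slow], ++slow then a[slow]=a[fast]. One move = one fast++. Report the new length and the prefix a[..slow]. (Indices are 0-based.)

(s=0,f=1) a[fast]=2=a[slow] dup → fast++
(s=0,f=2) a[fast]=3≠a[slow]=2 write a[1]=3 → slow++,fast++
(s=1,f=3) a[fast]=3=a[slow] dup → fast++
(s=1,f=4) a[fast]=4≠a[slow]=3 write a[2]=4 → slow++,fast++
(s=2,f=5) a[fast]=6≠a[slow]=4 write a[3]=6 → slow++,fast++
(s=3,f=6) a[fast]=6=a[slow] dup → fast++
(s=3,f=7) a[fast]=7≠a[slow]=6 write a[4]=7 → slow++,fast++
(s=4,f=8) a[fast]=7=a[slow] dup → fast++
(s=4,f=9) a[fast]=8≠a[slow]=7 write a[5]=8 → slow++,fast++
(s=5,f=10) a[fast]=11≠a[slow]=8 write a[6]=11 → slow++,fast++
(s=6,f=11) a[fast]=11=a[slow] dup → fast++
(s=6,f=12) a[fast]=12≠a[slow]=11 write a[7]=12 → slow++,fast++
(s=7,f=13) a[fast]=12=a[slow] dup → fast++

length 8; prefix = [2, 3, 4, 6, 7, 8, 11, 12]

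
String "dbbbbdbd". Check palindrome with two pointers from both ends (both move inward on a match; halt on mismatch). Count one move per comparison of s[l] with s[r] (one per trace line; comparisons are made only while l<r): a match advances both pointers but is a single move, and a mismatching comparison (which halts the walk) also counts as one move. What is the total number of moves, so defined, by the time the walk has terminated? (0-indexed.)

l=0 r=7: 'd'=='d', l++,r--
l=1 r=6: 'b'=='b', l++,r--
l=2 r=5: 'b'!='d', stop

3 moves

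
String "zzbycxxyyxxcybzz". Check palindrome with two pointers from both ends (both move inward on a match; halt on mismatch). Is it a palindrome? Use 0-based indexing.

[0,15] 'z'=='z' → l++,r--
[1,14] 'z'=='z' → l++,r--
[2,13] 'b'=='b' → l++,r--
[3,12] 'y'=='y' → l++,r--
[4,11] 'c'=='c' → l++,r--
[5,10] 'x'=='x' → l++,r--
[6,9] 'x'=='x' → l++,r--
[7,8] 'y'=='y' → l++,r--

palindrome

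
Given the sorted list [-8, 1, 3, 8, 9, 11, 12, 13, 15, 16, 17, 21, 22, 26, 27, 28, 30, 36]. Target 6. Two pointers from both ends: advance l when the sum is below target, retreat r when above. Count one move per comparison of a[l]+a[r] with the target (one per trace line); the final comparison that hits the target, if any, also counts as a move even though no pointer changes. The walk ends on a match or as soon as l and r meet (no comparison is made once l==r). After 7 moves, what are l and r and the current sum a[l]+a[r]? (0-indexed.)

l=0 r=17: -8+36=28 >6, r--
l=0 r=16: -8+30=22 >6, r--
l=0 r=15: -8+28=20 >6, r--
l=0 r=14: -8+27=19 >6, r--
l=0 r=13: -8+26=18 >6, r--
l=0 r=12: -8+22=14 >6, r--
l=0 r=11: -8+21=13 >6, r--

l=0, r=10, sum=9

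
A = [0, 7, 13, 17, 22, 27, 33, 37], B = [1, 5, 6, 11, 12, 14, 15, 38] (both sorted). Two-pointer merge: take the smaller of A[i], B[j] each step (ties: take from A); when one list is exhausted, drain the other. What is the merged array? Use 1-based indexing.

[i=1,j=1] A[i]=0<=B[j]=1 take 0 → i++
[i=2,j=1] A[i]=7>B[j]=1 take 1 → j++
[i=2,j=2] A[i]=7>B[j]=5 take 5 → j++
[i=2,j=3] A[i]=7>B[j]=6 take 6 → j++
[i=2,j=4] A[i]=7<=B[j]=11 take 7 → i++
[i=3,j=4] A[i]=13>B[j]=11 take 11 → j++
[i=3,j=5] A[i]=13>B[j]=12 take 12 → j++
[i=3,j=6] A[i]=13<=B[j]=14 take 13 → i++
[i=4,j=6] A[i]=17>B[j]=14 take 14 → j++
[i=4,j=7] A[i]=17>B[j]=15 take 15 → j++
[i=4,j=8] A[i]=17<=B[j]=38 take 17 → i++
[i=5,j=8] A[i]=22<=B[j]=38 take 22 → i++
[i=6,j=8] A[i]=27<=B[j]=38 take 27 → i++
[i=7,j=8] A[i]=33<=B[j]=38 take 33 → i++
[i=8,j=8] A[i]=37<=B[j]=38 take 37 → i++
[i=9,j=8] A done, take B[j]=38 → j++

[0, 1, 5, 6, 7, 11, 12, 13, 14, 15, 17, 22, 27, 33, 37, 38]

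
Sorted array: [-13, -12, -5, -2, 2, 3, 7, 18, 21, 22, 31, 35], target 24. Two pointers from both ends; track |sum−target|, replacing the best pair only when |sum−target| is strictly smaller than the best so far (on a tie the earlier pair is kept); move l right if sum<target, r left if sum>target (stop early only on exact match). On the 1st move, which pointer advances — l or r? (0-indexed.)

[0,11] -13+35=22 d=2 * → l++

l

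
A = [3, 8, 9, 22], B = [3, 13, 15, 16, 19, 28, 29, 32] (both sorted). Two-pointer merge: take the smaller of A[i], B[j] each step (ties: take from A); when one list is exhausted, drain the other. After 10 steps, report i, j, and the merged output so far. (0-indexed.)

i=4, j=6, merged so far=[3, 3, 8, 9, 13, 15, 16, 19, 22, 28]

[i=0,j=0] A[i]=3<=B[j]=3 take 3 → i++
[i=1,j=0] A[i]=8>B[j]=3 take 3 → j++
[i=1,j=1] A[i]=8<=B[j]=13 take 8 → i++
[i=2,j=1] A[i]=9<=B[j]=13 take 9 → i++
[i=3,j=1] A[i]=22>B[j]=13 take 13 → j++
[i=3,j=2] A[i]=22>B[j]=15 take 15 → j++
[i=3,j=3] A[i]=22>B[j]=16 take 16 → j++
[i=3,j=4] A[i]=22>B[j]=19 take 19 → j++
[i=3,j=5] A[i]=22<=B[j]=28 take 22 → i++
[i=4,j=5] A done, take B[j]=28 → j++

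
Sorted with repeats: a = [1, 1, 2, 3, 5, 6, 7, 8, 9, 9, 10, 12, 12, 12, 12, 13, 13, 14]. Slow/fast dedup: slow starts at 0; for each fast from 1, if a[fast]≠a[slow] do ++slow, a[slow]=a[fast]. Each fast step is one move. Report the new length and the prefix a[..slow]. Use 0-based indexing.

length 12; prefix = [1, 2, 3, 5, 6, 7, 8, 9, 10, 12, 13, 14]

slow=0 fast=1: a[fast]=1=a[slow] dup, fast++
slow=0 fast=2: a[fast]=2≠a[slow]=1 write a[1]=2, slow++,fast++
slow=1 fast=3: a[fast]=3≠a[slow]=2 write a[2]=3, slow++,fast++
slow=2 fast=4: a[fast]=5≠a[slow]=3 write a[3]=5, slow++,fast++
slow=3 fast=5: a[fast]=6≠a[slow]=5 write a[4]=6, slow++,fast++
slow=4 fast=6: a[fast]=7≠a[slow]=6 write a[5]=7, slow++,fast++
slow=5 fast=7: a[fast]=8≠a[slow]=7 write a[6]=8, slow++,fast++
slow=6 fast=8: a[fast]=9≠a[slow]=8 write a[7]=9, slow++,fast++
slow=7 fast=9: a[fast]=9=a[slow] dup, fast++
slow=7 fast=10: a[fast]=10≠a[slow]=9 write a[8]=10, slow++,fast++
slow=8 fast=11: a[fast]=12≠a[slow]=10 write a[9]=12, slow++,fast++
slow=9 fast=12: a[fast]=12=a[slow] dup, fast++
slow=9 fast=13: a[fast]=12=a[slow] dup, fast++
slow=9 fast=14: a[fast]=12=a[slow] dup, fast++
slow=9 fast=15: a[fast]=13≠a[slow]=12 write a[10]=13, slow++,fast++
slow=10 fast=16: a[fast]=13=a[slow] dup, fast++
slow=10 fast=17: a[fast]=14≠a[slow]=13 write a[11]=14, slow++,fast++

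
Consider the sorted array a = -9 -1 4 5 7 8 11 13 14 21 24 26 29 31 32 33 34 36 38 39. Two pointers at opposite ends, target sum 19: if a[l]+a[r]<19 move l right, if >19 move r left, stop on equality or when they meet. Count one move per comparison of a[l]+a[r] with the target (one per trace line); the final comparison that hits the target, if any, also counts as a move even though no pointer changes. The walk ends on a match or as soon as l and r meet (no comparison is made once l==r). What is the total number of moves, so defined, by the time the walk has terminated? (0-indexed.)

15 moves

l=0 r=19: -9+39=30 >19, r--
l=0 r=18: -9+38=29 >19, r--
l=0 r=17: -9+36=27 >19, r--
l=0 r=16: -9+34=25 >19, r--
l=0 r=15: -9+33=24 >19, r--
l=0 r=14: -9+32=23 >19, r--
l=0 r=13: -9+31=22 >19, r--
l=0 r=12: -9+29=20 >19, r--
l=0 r=11: -9+26=17 <19, l++
l=1 r=11: -1+26=25 >19, r--
l=1 r=10: -1+24=23 >19, r--
l=1 r=9: -1+21=20 >19, r--
l=1 r=8: -1+14=13 <19, l++
l=2 r=8: 4+14=18 <19, l++
l=3 r=8: 5+14=19, found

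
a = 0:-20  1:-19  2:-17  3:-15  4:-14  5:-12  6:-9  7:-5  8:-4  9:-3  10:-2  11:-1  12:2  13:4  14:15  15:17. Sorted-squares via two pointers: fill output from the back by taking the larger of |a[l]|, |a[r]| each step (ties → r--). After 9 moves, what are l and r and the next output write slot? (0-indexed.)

l=7, r=13, next write slot=6

[0,15] |-20|>|17| out[15]=400 → l++
[1,15] |-19|>|17| out[14]=361 → l++
[2,15] |-17|<=|17| out[13]=289 → r--
[2,14] |-17|>|15| out[12]=289 → l++
[3,14] |-15|<=|15| out[11]=225 → r--
[3,13] |-15|>|4| out[10]=225 → l++
[4,13] |-14|>|4| out[9]=196 → l++
[5,13] |-12|>|4| out[8]=144 → l++
[6,13] |-9|>|4| out[7]=81 → l++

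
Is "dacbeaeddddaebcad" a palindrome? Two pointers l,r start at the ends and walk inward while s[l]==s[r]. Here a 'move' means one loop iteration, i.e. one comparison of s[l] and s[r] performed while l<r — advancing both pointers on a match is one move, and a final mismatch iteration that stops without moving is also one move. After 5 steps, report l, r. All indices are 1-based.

l=6, r=12

l=1 r=17: 'd'=='d', l++,r--
l=2 r=16: 'a'=='a', l++,r--
l=3 r=15: 'c'=='c', l++,r--
l=4 r=14: 'b'=='b', l++,r--
l=5 r=13: 'e'=='e', l++,r--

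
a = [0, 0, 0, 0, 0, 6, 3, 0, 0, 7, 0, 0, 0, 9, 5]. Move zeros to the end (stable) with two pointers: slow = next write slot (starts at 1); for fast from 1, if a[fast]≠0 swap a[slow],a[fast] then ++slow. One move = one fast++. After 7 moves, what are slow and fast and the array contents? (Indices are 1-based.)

slow=3, fast=8, a=[6, 3, 0, 0, 0, 0, 0, 0, 0, 7, 0, 0, 0, 9, 5]

slow=1 fast=1: a[fast]=0, fast++
slow=1 fast=2: a[fast]=0, fast++
slow=1 fast=3: a[fast]=0, fast++
slow=1 fast=4: a[fast]=0, fast++
slow=1 fast=5: a[fast]=0, fast++
slow=1 fast=6: a[fast]=6≠0 swap→a[1]=6, slow++,fast++
slow=2 fast=7: a[fast]=3≠0 swap→a[2]=3, slow++,fast++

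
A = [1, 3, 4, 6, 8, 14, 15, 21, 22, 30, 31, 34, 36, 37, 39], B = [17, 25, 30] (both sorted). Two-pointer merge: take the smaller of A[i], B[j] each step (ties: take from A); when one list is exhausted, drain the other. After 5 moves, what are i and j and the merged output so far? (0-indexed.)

i=0 j=0: A[i]=1<=B[j]=17 take 1, i++
i=1 j=0: A[i]=3<=B[j]=17 take 3, i++
i=2 j=0: A[i]=4<=B[j]=17 take 4, i++
i=3 j=0: A[i]=6<=B[j]=17 take 6, i++
i=4 j=0: A[i]=8<=B[j]=17 take 8, i++

i=5, j=0, merged so far=[1, 3, 4, 6, 8]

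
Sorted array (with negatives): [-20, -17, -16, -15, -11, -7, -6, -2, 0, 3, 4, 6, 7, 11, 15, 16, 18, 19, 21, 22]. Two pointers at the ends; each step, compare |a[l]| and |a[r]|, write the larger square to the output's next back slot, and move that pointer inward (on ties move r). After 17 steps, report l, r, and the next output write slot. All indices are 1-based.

l=8, r=10, next write slot=3

[1,20] |-20|<=|22| out[20]=484 → r--
[1,19] |-20|<=|21| out[19]=441 → r--
[1,18] |-20|>|19| out[18]=400 → l++
[2,18] |-17|<=|19| out[17]=361 → r--
[2,17] |-17|<=|18| out[16]=324 → r--
[2,16] |-17|>|16| out[15]=289 → l++
[3,16] |-16|<=|16| out[14]=256 → r--
[3,15] |-16|>|15| out[13]=256 → l++
[4,15] |-15|<=|15| out[12]=225 → r--
[4,14] |-15|>|11| out[11]=225 → l++
[5,14] |-11|<=|11| out[10]=121 → r--
[5,13] |-11|>|7| out[9]=121 → l++
[6,13] |-7|<=|7| out[8]=49 → r--
[6,12] |-7|>|6| out[7]=49 → l++
[7,12] |-6|<=|6| out[6]=36 → r--
[7,11] |-6|>|4| out[5]=36 → l++
[8,11] |-2|<=|4| out[4]=16 → r--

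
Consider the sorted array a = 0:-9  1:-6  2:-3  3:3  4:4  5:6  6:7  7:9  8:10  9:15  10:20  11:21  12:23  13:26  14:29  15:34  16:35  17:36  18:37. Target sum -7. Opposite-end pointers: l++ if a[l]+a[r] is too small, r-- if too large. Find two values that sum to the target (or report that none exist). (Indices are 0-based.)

no pair

[0,18] -9+37=28 >-7 → r--
[0,17] -9+36=27 >-7 → r--
[0,16] -9+35=26 >-7 → r--
[0,15] -9+34=25 >-7 → r--
[0,14] -9+29=20 >-7 → r--
[0,13] -9+26=17 >-7 → r--
[0,12] -9+23=14 >-7 → r--
[0,11] -9+21=12 >-7 → r--
[0,10] -9+20=11 >-7 → r--
[0,9] -9+15=6 >-7 → r--
[0,8] -9+10=1 >-7 → r--
[0,7] -9+9=0 >-7 → r--
[0,6] -9+7=-2 >-7 → r--
[0,5] -9+6=-3 >-7 → r--
[0,4] -9+4=-5 >-7 → r--
[0,3] -9+3=-6 >-7 → r--
[0,2] -9+-3=-12 <-7 → l++
[1,2] -6+-3=-9 <-7 → l++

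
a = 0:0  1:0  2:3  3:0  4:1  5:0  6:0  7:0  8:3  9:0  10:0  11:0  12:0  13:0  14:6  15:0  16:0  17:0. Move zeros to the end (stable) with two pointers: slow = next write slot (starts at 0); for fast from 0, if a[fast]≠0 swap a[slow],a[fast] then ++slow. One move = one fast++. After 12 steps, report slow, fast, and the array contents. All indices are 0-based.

slow=3, fast=12, a=[3, 1, 3, 0, 0, 0, 0, 0, 0, 0, 0, 0, 0, 0, 6, 0, 0, 0]

(s=0,f=0) a[fast]=0 → fast++
(s=0,f=1) a[fast]=0 → fast++
(s=0,f=2) a[fast]=3≠0 swap→a[0]=3 → slow++,fast++
(s=1,f=3) a[fast]=0 → fast++
(s=1,f=4) a[fast]=1≠0 swap→a[1]=1 → slow++,fast++
(s=2,f=5) a[fast]=0 → fast++
(s=2,f=6) a[fast]=0 → fast++
(s=2,f=7) a[fast]=0 → fast++
(s=2,f=8) a[fast]=3≠0 swap→a[2]=3 → slow++,fast++
(s=3,f=9) a[fast]=0 → fast++
(s=3,f=10) a[fast]=0 → fast++
(s=3,f=11) a[fast]=0 → fast++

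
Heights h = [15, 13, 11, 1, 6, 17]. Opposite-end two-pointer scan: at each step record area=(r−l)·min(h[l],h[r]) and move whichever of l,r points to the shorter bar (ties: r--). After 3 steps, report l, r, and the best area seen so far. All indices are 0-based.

l=3, r=5, best area=75

[0,5] min(15,17)*5=75 best=75 * → l++
[1,5] min(13,17)*4=52 best=75 → l++
[2,5] min(11,17)*3=33 best=75 → l++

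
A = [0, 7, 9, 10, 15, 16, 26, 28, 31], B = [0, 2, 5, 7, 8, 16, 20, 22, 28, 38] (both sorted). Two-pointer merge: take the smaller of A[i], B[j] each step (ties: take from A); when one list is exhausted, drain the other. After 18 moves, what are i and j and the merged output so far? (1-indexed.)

i=10, j=10, merged so far=[0, 0, 2, 5, 7, 7, 8, 9, 10, 15, 16, 16, 20, 22, 26, 28, 28, 31]

i=1 j=1: A[i]=0<=B[j]=0 take 0, i++
i=2 j=1: A[i]=7>B[j]=0 take 0, j++
i=2 j=2: A[i]=7>B[j]=2 take 2, j++
i=2 j=3: A[i]=7>B[j]=5 take 5, j++
i=2 j=4: A[i]=7<=B[j]=7 take 7, i++
i=3 j=4: A[i]=9>B[j]=7 take 7, j++
i=3 j=5: A[i]=9>B[j]=8 take 8, j++
i=3 j=6: A[i]=9<=B[j]=16 take 9, i++
i=4 j=6: A[i]=10<=B[j]=16 take 10, i++
i=5 j=6: A[i]=15<=B[j]=16 take 15, i++
i=6 j=6: A[i]=16<=B[j]=16 take 16, i++
i=7 j=6: A[i]=26>B[j]=16 take 16, j++
i=7 j=7: A[i]=26>B[j]=20 take 20, j++
i=7 j=8: A[i]=26>B[j]=22 take 22, j++
i=7 j=9: A[i]=26<=B[j]=28 take 26, i++
i=8 j=9: A[i]=28<=B[j]=28 take 28, i++
i=9 j=9: A[i]=31>B[j]=28 take 28, j++
i=9 j=10: A[i]=31<=B[j]=38 take 31, i++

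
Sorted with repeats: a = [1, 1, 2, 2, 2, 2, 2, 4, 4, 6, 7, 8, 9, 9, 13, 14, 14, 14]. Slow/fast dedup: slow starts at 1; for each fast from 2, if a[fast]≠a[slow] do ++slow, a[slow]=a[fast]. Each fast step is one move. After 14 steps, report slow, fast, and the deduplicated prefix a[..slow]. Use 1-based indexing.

slow=8, fast=16, prefix=[1, 2, 4, 6, 7, 8, 9, 13]

(s=1,f=2) a[fast]=1=a[slow] dup → fast++
(s=1,f=3) a[fast]=2≠a[slow]=1 write a[2]=2 → slow++,fast++
(s=2,f=4) a[fast]=2=a[slow] dup → fast++
(s=2,f=5) a[fast]=2=a[slow] dup → fast++
(s=2,f=6) a[fast]=2=a[slow] dup → fast++
(s=2,f=7) a[fast]=2=a[slow] dup → fast++
(s=2,f=8) a[fast]=4≠a[slow]=2 write a[3]=4 → slow++,fast++
(s=3,f=9) a[fast]=4=a[slow] dup → fast++
(s=3,f=10) a[fast]=6≠a[slow]=4 write a[4]=6 → slow++,fast++
(s=4,f=11) a[fast]=7≠a[slow]=6 write a[5]=7 → slow++,fast++
(s=5,f=12) a[fast]=8≠a[slow]=7 write a[6]=8 → slow++,fast++
(s=6,f=13) a[fast]=9≠a[slow]=8 write a[7]=9 → slow++,fast++
(s=7,f=14) a[fast]=9=a[slow] dup → fast++
(s=7,f=15) a[fast]=13≠a[slow]=9 write a[8]=13 → slow++,fast++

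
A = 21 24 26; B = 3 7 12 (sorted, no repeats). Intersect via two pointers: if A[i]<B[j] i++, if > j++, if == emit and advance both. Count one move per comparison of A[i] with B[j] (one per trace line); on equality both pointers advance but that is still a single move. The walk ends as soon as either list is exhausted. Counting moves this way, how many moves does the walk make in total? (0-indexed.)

[i=0,j=0] 21>3 → j++
[i=0,j=1] 21>7 → j++
[i=0,j=2] 21>12 → j++

3 moves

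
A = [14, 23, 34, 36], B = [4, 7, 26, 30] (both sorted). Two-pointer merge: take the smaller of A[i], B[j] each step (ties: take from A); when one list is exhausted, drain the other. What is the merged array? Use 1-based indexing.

[4, 7, 14, 23, 26, 30, 34, 36]

[i=1,j=1] A[i]=14>B[j]=4 take 4 → j++
[i=1,j=2] A[i]=14>B[j]=7 take 7 → j++
[i=1,j=3] A[i]=14<=B[j]=26 take 14 → i++
[i=2,j=3] A[i]=23<=B[j]=26 take 23 → i++
[i=3,j=3] A[i]=34>B[j]=26 take 26 → j++
[i=3,j=4] A[i]=34>B[j]=30 take 30 → j++
[i=3,j=5] B done, take A[i]=34 → i++
[i=4,j=5] B done, take A[i]=36 → i++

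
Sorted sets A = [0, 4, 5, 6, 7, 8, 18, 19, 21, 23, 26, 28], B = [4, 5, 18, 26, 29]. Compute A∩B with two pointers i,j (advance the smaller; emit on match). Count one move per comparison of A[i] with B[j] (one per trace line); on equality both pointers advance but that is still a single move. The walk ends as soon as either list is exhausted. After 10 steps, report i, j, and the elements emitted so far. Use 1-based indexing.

i=11, j=4, emitted=[4, 5, 18]

[i=1,j=1] 0<4 → i++
[i=2,j=1] 4==4 emit → i++,j++
[i=3,j=2] 5==5 emit → i++,j++
[i=4,j=3] 6<18 → i++
[i=5,j=3] 7<18 → i++
[i=6,j=3] 8<18 → i++
[i=7,j=3] 18==18 emit → i++,j++
[i=8,j=4] 19<26 → i++
[i=9,j=4] 21<26 → i++
[i=10,j=4] 23<26 → i++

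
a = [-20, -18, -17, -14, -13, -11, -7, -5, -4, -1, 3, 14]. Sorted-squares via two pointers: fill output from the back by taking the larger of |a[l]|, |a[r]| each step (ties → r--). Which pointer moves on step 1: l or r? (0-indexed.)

[0,11] |-20|>|14| out[11]=400 → l++

l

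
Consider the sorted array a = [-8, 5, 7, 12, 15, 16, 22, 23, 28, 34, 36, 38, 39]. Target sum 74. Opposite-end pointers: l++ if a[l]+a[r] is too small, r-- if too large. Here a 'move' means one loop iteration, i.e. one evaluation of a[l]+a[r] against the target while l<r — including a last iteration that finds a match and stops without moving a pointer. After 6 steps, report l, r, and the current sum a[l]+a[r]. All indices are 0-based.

l=0 r=12: -8+39=31 <74, l++
l=1 r=12: 5+39=44 <74, l++
l=2 r=12: 7+39=46 <74, l++
l=3 r=12: 12+39=51 <74, l++
l=4 r=12: 15+39=54 <74, l++
l=5 r=12: 16+39=55 <74, l++

l=6, r=12, sum=61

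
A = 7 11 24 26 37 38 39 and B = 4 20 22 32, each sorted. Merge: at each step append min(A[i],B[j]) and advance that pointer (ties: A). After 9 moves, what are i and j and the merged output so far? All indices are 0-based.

i=5, j=4, merged so far=[4, 7, 11, 20, 22, 24, 26, 32, 37]

[i=0,j=0] A[i]=7>B[j]=4 take 4 → j++
[i=0,j=1] A[i]=7<=B[j]=20 take 7 → i++
[i=1,j=1] A[i]=11<=B[j]=20 take 11 → i++
[i=2,j=1] A[i]=24>B[j]=20 take 20 → j++
[i=2,j=2] A[i]=24>B[j]=22 take 22 → j++
[i=2,j=3] A[i]=24<=B[j]=32 take 24 → i++
[i=3,j=3] A[i]=26<=B[j]=32 take 26 → i++
[i=4,j=3] A[i]=37>B[j]=32 take 32 → j++
[i=4,j=4] B done, take A[i]=37 → i++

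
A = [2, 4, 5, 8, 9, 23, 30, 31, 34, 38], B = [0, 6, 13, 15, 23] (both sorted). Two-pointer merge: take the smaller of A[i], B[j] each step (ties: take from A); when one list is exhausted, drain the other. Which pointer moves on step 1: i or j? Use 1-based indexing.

i=1 j=1: A[i]=2>B[j]=0 take 0, j++

j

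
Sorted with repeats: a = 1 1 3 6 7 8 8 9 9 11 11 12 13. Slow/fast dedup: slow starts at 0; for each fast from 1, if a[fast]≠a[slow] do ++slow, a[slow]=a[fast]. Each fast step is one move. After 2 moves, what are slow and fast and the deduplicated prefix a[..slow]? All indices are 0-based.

slow=0 fast=1: a[fast]=1=a[slow] dup, fast++
slow=0 fast=2: a[fast]=3≠a[slow]=1 write a[1]=3, slow++,fast++

slow=1, fast=3, prefix=[1, 3]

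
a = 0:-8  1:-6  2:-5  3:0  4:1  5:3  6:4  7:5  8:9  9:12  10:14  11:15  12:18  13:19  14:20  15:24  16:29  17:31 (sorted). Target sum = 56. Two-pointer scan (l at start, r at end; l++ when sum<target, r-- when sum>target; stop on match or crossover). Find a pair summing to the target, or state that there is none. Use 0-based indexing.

[0,17] -8+31=23 <56 → l++
[1,17] -6+31=25 <56 → l++
[2,17] -5+31=26 <56 → l++
[3,17] 0+31=31 <56 → l++
[4,17] 1+31=32 <56 → l++
[5,17] 3+31=34 <56 → l++
[6,17] 4+31=35 <56 → l++
[7,17] 5+31=36 <56 → l++
[8,17] 9+31=40 <56 → l++
[9,17] 12+31=43 <56 → l++
[10,17] 14+31=45 <56 → l++
[11,17] 15+31=46 <56 → l++
[12,17] 18+31=49 <56 → l++
[13,17] 19+31=50 <56 → l++
[14,17] 20+31=51 <56 → l++
[15,17] 24+31=55 <56 → l++
[16,17] 29+31=60 >56 → r--

no pair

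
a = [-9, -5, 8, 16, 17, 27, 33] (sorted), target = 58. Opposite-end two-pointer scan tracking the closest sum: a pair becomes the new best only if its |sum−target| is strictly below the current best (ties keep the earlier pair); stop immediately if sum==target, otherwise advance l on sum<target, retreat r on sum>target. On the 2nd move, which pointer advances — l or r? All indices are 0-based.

[0,6] -9+33=24 d=34 * → l++
[1,6] -5+33=28 d=30 * → l++

l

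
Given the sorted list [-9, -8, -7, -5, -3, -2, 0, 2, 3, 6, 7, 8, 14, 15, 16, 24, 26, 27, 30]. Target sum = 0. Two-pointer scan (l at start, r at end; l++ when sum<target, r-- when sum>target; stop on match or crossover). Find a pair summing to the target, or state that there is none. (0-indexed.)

(-8, 8)

l=0 r=18: -9+30=21 >0, r--
l=0 r=17: -9+27=18 >0, r--
l=0 r=16: -9+26=17 >0, r--
l=0 r=15: -9+24=15 >0, r--
l=0 r=14: -9+16=7 >0, r--
l=0 r=13: -9+15=6 >0, r--
l=0 r=12: -9+14=5 >0, r--
l=0 r=11: -9+8=-1 <0, l++
l=1 r=11: -8+8=0, found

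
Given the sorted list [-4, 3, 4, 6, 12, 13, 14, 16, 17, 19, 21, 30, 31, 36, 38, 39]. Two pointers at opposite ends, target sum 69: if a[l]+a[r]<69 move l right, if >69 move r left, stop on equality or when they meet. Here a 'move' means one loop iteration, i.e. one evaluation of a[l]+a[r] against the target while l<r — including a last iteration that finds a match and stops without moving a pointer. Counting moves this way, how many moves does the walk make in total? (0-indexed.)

[0,15] -4+39=35 <69 → l++
[1,15] 3+39=42 <69 → l++
[2,15] 4+39=43 <69 → l++
[3,15] 6+39=45 <69 → l++
[4,15] 12+39=51 <69 → l++
[5,15] 13+39=52 <69 → l++
[6,15] 14+39=53 <69 → l++
[7,15] 16+39=55 <69 → l++
[8,15] 17+39=56 <69 → l++
[9,15] 19+39=58 <69 → l++
[10,15] 21+39=60 <69 → l++
[11,15] 30+39=69 → found

12 moves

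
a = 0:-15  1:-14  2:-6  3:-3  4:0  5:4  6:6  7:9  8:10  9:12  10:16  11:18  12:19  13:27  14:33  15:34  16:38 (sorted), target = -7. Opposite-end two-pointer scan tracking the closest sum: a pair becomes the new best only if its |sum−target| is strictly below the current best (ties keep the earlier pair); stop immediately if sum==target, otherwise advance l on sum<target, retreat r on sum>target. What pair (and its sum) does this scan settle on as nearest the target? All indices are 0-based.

pair (-15, 9) with sum -6 (|Δ|=1)

l=0 r=16: -15+38=23 d=30 *, r--
l=0 r=15: -15+34=19 d=26 *, r--
l=0 r=14: -15+33=18 d=25 *, r--
l=0 r=13: -15+27=12 d=19 *, r--
l=0 r=12: -15+19=4 d=11 *, r--
l=0 r=11: -15+18=3 d=10 *, r--
l=0 r=10: -15+16=1 d=8 *, r--
l=0 r=9: -15+12=-3 d=4 *, r--
l=0 r=8: -15+10=-5 d=2 *, r--
l=0 r=7: -15+9=-6 d=1 *, r--
l=0 r=6: -15+6=-9 d=2, l++
l=1 r=6: -14+6=-8 d=1, l++
l=2 r=6: -6+6=0 d=7, r--
l=2 r=5: -6+4=-2 d=5, r--
l=2 r=4: -6+0=-6 d=1, r--
l=2 r=3: -6+-3=-9 d=2, l++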